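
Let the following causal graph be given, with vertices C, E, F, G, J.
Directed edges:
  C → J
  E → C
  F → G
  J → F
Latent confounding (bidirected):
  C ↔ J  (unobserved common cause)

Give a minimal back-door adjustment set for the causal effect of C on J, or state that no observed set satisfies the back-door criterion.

C→J: no observed back-door set.

desc(C)\{C}={F,G,J}; candidates ⊆ {E}.
C↔J: latent back-door arc(s) into C.
size 0: {}; under {} C still reaches {E,F,G,J} ∋ J.
size 1: {E}; under {E} C still reaches {F,G,J} ∋ J.
C↔J cannot be blocked by any observed set — no back-door set.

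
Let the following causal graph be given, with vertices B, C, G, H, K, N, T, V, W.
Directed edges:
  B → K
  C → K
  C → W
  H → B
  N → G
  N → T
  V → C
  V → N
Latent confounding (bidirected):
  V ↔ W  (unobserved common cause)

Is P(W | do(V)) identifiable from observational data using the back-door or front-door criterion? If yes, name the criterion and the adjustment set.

P(W|do(V)): frontdoor, adjust for {C}.

desc(V)\{V}={C,G,K,N,T,W}; candidates ⊆ {B,H}.
V↔W: latent back-door arc(s) into V.
size 0: {}; under {} V still reaches {W} ∋ W.
size 1: {B}, {H}; under {B} V still reaches {W} ∋ W.
size 2: {B,H}; under {B,H} V still reaches {W} ∋ W.
V↔W cannot be blocked by any observed set — no back-door set.
{C}: (i) intercepts every directed V→W path; (ii) no back-door V→{C}; (iii) {V} blocks every back-door {C}→W. Front-door holds.
P(W|do(V)) = Σ_{C} P(C|V) Σ_{V'} P(W|C,V')P(V').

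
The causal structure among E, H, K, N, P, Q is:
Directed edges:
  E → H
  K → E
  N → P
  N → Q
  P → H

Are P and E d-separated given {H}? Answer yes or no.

Bayes-Ball from P | {H} reaches {E,K,N,Q}.
E ∈ reach(P|{H}) ⇒ P ⊥̸ E | {H}.

No — P and E are d-connected given {H}.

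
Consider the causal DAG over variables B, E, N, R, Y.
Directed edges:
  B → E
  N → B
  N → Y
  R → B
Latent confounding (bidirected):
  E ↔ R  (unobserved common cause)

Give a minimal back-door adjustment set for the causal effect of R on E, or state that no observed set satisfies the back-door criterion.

desc(R)\{R}={B,E}; candidates ⊆ {N,Y}.
R↔E: latent back-door arc(s) into R.
size 0: {}; under {} R still reaches {E} ∋ E.
size 1: {N}, {Y}; under {N} R still reaches {E} ∋ E.
size 2: {N,Y}; under {N,Y} R still reaches {E} ∋ E.
R↔E cannot be blocked by any observed set — no back-door set.

R→E: no observed back-door set.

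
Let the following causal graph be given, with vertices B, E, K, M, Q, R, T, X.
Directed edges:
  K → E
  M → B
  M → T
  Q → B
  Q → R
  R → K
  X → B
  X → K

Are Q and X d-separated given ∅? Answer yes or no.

Yes — Q ⊥ X | ∅.

Bayes-Ball from Q | ∅ reaches {B,E,K,R}.
X ∉ reach(Q|∅) ⇒ Q ⊥ X | ∅.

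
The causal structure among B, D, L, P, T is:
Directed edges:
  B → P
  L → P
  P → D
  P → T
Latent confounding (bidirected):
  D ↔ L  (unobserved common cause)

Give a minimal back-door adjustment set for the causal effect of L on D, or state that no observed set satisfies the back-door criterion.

desc(L)\{L}={D,P,T}; candidates ⊆ {B}.
L↔D: latent back-door arc(s) into L.
size 0: {}; under {} L still reaches {D} ∋ D.
size 1: {B}; under {B} L still reaches {D} ∋ D.
L↔D cannot be blocked by any observed set — no back-door set.

L→D: no observed back-door set.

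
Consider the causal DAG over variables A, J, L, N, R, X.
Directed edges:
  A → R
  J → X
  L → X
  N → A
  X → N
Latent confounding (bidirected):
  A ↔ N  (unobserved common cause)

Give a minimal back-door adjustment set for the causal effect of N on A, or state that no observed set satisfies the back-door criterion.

N→A: no observed back-door set.

desc(N)\{N}={A,R}; candidates ⊆ {J,L,X}.
N↔A: latent back-door arc(s) into N.
size 0: {}; under {} N still reaches {A,J,L,R,X} ∋ A.
size 1: {J}, {L}, {X}; under {J} N still reaches {A,L,R,X} ∋ A.
size 2: {J,L}, {J,X}, {L,X}; under {J,L} N still reaches {A,R,X} ∋ A.
N↔A cannot be blocked by any observed set — no back-door set.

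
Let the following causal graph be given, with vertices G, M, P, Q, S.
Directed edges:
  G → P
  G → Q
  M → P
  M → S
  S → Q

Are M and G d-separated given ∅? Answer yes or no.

Bayes-Ball from M | ∅ reaches {P,Q,S}.
G ∉ reach(M|∅) ⇒ M ⊥ G | ∅.

Yes — M ⊥ G | ∅.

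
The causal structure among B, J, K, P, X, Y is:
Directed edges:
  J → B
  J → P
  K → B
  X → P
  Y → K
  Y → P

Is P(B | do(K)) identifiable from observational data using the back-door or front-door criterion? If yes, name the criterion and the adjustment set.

desc(K)\{K}={B}; candidates ⊆ {J,P,X,Y}.
∅: K⊥B given ∅ in G with K→· removed — back-door holds.
P(B|do(K)) = P(B|K) — no adjustment needed.

P(B|do(K)): backdoor, adjust for ∅.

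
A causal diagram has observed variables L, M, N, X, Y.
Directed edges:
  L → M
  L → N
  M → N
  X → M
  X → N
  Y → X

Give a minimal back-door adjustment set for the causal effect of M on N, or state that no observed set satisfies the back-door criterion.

desc(M)\{M}={N}; candidates ⊆ {L,X,Y}.
size 0: {}; under {} M still reaches {L,N,X,Y} ∋ N.
size 1: {L}, {X}, {Y}; under {L} M still reaches {N,X,Y} ∋ N.
{L,X}: M⊥N given {L,X} in G with M→· removed — back-door holds.

M→N: minimal back-door set {L, X}.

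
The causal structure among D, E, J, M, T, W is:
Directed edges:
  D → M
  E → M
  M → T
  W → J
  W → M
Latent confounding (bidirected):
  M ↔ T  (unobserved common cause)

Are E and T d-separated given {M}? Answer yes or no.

No — E and T are d-connected given {M}.

Bayes-Ball from E | {M} reaches {D,J,T,W}.
T ∈ reach(E|{M}) ⇒ E ⊥̸ T | {M}.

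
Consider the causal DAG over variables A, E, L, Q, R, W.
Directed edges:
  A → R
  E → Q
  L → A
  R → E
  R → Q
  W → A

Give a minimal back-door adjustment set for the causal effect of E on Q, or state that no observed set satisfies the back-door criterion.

desc(E)\{E}={Q}; candidates ⊆ {A,L,R,W}.
size 0: {}; under {} E still reaches {A,L,Q,R,W} ∋ Q.
{R}: E⊥Q given {R} in G with E→· removed — back-door holds.

E→Q: minimal back-door set {R}.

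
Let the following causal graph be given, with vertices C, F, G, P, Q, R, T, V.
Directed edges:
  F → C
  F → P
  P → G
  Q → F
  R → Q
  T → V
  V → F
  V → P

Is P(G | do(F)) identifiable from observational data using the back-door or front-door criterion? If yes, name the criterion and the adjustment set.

P(G|do(F)): backdoor, adjust for {V}.

desc(F)\{F}={C,G,P}; candidates ⊆ {Q,R,T,V}.
size 0: {}; under {} F still reaches {G,P,Q,R,T,V} ∋ G.
{V}: F⊥G given {V} in G with F→· removed — back-door holds.
P(G|do(F)) = Σ_{V} P(G|F,V)·P(V).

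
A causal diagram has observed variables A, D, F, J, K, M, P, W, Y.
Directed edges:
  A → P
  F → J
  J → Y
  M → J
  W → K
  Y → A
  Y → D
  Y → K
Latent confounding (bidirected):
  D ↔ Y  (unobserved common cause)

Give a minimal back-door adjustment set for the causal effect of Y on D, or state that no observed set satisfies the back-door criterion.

desc(Y)\{Y}={A,D,K,P}; candidates ⊆ {F,J,M,W}.
Y↔D: latent back-door arc(s) into Y.
size 0: {}; under {} Y still reaches {D,F,J,M} ∋ D.
size 1: {F}, {J}, {M} …(+1); under {F} Y still reaches {D,J,M} ∋ D.
size 2: {F,J}, {F,M}, {F,W} …(+3); under {F,J} Y still reaches {D} ∋ D.
Y↔D cannot be blocked by any observed set — no back-door set.

Y→D: no observed back-door set.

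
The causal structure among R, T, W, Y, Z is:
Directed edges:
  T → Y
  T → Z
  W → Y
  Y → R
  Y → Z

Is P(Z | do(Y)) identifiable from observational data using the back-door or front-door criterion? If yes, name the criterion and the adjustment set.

P(Z|do(Y)): backdoor, adjust for {T}.

desc(Y)\{Y}={R,Z}; candidates ⊆ {T,W}.
size 0: {}; under {} Y still reaches {T,W,Z} ∋ Z.
{T}: Y⊥Z given {T} in G with Y→· removed — back-door holds.
P(Z|do(Y)) = Σ_{T} P(Z|Y,T)·P(T).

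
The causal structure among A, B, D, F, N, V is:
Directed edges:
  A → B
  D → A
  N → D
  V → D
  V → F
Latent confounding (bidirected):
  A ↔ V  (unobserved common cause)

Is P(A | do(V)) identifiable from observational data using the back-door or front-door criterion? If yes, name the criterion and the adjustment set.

P(A|do(V)): frontdoor, adjust for {D}.

desc(V)\{V}={A,B,D,F}; candidates ⊆ {N}.
V↔A: latent back-door arc(s) into V.
size 0: {}; under {} V still reaches {A,B} ∋ A.
size 1: {N}; under {N} V still reaches {A,B} ∋ A.
V↔A cannot be blocked by any observed set — no back-door set.
{D}: (i) intercepts every directed V→A path; (ii) no back-door V→{D}; (iii) {V} blocks every back-door {D}→A. Front-door holds.
P(A|do(V)) = Σ_{D} P(D|V) Σ_{V'} P(A|D,V')P(V').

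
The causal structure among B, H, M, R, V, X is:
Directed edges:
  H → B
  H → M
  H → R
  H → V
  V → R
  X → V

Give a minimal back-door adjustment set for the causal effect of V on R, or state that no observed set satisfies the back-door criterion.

V→R: minimal back-door set {H}.

desc(V)\{V}={R}; candidates ⊆ {B,H,M,X}.
size 0: {}; under {} V still reaches {B,H,M,R,X} ∋ R.
{H}: V⊥R given {H} in G with V→· removed — back-door holds.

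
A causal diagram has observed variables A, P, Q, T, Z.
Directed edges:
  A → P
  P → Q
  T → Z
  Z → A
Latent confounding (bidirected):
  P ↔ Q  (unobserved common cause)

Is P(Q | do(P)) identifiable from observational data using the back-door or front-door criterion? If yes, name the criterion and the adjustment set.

desc(P)\{P}={Q}; candidates ⊆ {A,T,Z}.
P↔Q: latent back-door arc(s) into P.
size 0: {}; under {} P still reaches {A,Q,T,Z} ∋ Q.
size 1: {A}, {T}, {Z}; under {A} P still reaches {Q} ∋ Q.
size 2: {A,T}, {A,Z}, {T,Z}; under {A,T} P still reaches {Q} ∋ Q.
P↔Q cannot be blocked by any observed set — no back-door set.
No mediator lies on a directed P→…→Q path.
Neither criterion identifies P(Q|do(P)) in this graph.

P(Q|do(P)): not identifiable (no BD/FD set).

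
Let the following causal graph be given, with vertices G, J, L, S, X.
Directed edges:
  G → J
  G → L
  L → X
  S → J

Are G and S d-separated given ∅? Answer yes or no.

Bayes-Ball from G | ∅ reaches {J,L,X}.
S ∉ reach(G|∅) ⇒ G ⊥ S | ∅.

Yes — G ⊥ S | ∅.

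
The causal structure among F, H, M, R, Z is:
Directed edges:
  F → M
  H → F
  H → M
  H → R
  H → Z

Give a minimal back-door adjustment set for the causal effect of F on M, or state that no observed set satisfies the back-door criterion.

desc(F)\{F}={M}; candidates ⊆ {H,R,Z}.
size 0: {}; under {} F still reaches {H,M,R,Z} ∋ M.
{H}: F⊥M given {H} in G with F→· removed — back-door holds.

F→M: minimal back-door set {H}.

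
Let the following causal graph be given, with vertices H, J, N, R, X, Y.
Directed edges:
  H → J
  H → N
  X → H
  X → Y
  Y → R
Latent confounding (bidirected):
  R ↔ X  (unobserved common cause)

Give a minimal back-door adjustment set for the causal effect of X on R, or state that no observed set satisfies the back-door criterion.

desc(X)\{X}={H,J,N,R,Y}; candidates ⊆ {—}.
X↔R: latent back-door arc(s) into X.
size 0: {}; under {} X still reaches {R} ∋ R.
X↔R cannot be blocked by any observed set — no back-door set.

X→R: no observed back-door set.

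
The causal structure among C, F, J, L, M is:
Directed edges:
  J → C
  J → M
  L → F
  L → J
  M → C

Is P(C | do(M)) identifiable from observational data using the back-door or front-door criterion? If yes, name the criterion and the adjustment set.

desc(M)\{M}={C}; candidates ⊆ {F,J,L}.
size 0: {}; under {} M still reaches {C,F,J,L} ∋ C.
{J}: M⊥C given {J} in G with M→· removed — back-door holds.
P(C|do(M)) = Σ_{J} P(C|M,J)·P(J).

P(C|do(M)): backdoor, adjust for {J}.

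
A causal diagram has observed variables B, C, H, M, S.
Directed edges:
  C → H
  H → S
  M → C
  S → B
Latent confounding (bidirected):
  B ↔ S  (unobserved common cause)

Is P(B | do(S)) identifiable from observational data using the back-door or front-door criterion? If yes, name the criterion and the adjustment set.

P(B|do(S)): not identifiable (no BD/FD set).

desc(S)\{S}={B}; candidates ⊆ {C,H,M}.
S↔B: latent back-door arc(s) into S.
size 0: {}; under {} S still reaches {B,C,H,M} ∋ B.
size 1: {C}, {H}, {M}; under {C} S still reaches {B,H} ∋ B.
size 2: {C,H}, {C,M}, {H,M}; under {C,H} S still reaches {B} ∋ B.
S↔B cannot be blocked by any observed set — no back-door set.
No mediator lies on a directed S→…→B path.
Neither criterion identifies P(B|do(S)) in this graph.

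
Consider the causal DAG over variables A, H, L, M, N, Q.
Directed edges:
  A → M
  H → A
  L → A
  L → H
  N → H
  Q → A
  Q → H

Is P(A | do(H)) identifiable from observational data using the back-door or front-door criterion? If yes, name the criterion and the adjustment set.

desc(H)\{H}={A,M}; candidates ⊆ {L,N,Q}.
size 0: {}; under {} H still reaches {A,L,M,N,Q} ∋ A.
size 1: {L}, {N}, {Q}; under {L} H still reaches {A,M,N,Q} ∋ A.
{L,Q}: H⊥A given {L,Q} in G with H→· removed — back-door holds.
P(A|do(H)) = Σ_{L,Q} P(A|H,L,Q)·P(L,Q).

P(A|do(H)): backdoor, adjust for {L, Q}.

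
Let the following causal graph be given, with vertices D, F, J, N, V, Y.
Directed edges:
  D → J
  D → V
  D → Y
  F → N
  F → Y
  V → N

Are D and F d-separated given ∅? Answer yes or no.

Yes — D ⊥ F | ∅.

Bayes-Ball from D | ∅ reaches {J,N,V,Y}.
F ∉ reach(D|∅) ⇒ D ⊥ F | ∅.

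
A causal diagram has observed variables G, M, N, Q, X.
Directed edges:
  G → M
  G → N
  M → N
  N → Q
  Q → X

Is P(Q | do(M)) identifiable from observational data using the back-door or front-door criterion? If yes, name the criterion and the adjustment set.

desc(M)\{M}={N,Q,X}; candidates ⊆ {G}.
size 0: {}; under {} M still reaches {G,N,Q,X} ∋ Q.
{G}: M⊥Q given {G} in G with M→· removed — back-door holds.
P(Q|do(M)) = Σ_{G} P(Q|M,G)·P(G).

P(Q|do(M)): backdoor, adjust for {G}.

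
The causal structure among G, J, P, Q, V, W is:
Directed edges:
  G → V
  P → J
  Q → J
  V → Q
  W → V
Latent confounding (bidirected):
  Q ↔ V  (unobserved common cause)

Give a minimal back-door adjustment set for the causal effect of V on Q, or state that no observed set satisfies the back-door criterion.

desc(V)\{V}={J,Q}; candidates ⊆ {G,P,W}.
V↔Q: latent back-door arc(s) into V.
size 0: {}; under {} V still reaches {G,J,Q,W} ∋ Q.
size 1: {G}, {P}, {W}; under {G} V still reaches {J,Q,W} ∋ Q.
size 2: {G,P}, {G,W}, {P,W}; under {G,P} V still reaches {J,Q,W} ∋ Q.
V↔Q cannot be blocked by any observed set — no back-door set.

V→Q: no observed back-door set.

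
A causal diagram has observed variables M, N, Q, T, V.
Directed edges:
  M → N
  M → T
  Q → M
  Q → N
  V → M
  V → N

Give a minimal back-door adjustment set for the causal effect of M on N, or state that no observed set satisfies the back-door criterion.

M→N: minimal back-door set {Q, V}.

desc(M)\{M}={N,T}; candidates ⊆ {Q,V}.
size 0: {}; under {} M still reaches {N,Q,V} ∋ N.
size 1: {Q}, {V}; under {Q} M still reaches {N,V} ∋ N.
{Q,V}: M⊥N given {Q,V} in G with M→· removed — back-door holds.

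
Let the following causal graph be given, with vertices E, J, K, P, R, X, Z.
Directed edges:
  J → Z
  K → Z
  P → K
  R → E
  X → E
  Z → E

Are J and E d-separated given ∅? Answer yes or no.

Bayes-Ball from J | ∅ reaches {E,Z}.
E ∈ reach(J|∅) ⇒ J ⊥̸ E | ∅.

No — J and E are d-connected given ∅.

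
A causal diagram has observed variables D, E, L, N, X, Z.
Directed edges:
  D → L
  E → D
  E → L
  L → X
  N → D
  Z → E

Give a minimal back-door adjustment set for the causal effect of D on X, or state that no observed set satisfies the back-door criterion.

desc(D)\{D}={L,X}; candidates ⊆ {E,N,Z}.
size 0: {}; under {} D still reaches {E,L,N,X,Z} ∋ X.
{E}: D⊥X given {E} in G with D→· removed — back-door holds.

D→X: minimal back-door set {E}.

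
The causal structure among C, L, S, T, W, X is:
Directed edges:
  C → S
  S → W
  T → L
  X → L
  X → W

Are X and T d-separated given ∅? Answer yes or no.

Yes — X ⊥ T | ∅.

Bayes-Ball from X | ∅ reaches {L,W}.
T ∉ reach(X|∅) ⇒ X ⊥ T | ∅.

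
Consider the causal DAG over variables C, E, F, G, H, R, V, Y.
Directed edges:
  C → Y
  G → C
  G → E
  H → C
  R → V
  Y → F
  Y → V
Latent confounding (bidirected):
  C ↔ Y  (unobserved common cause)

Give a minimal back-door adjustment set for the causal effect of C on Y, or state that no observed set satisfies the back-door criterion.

desc(C)\{C}={F,V,Y}; candidates ⊆ {E,G,H,R}.
C↔Y: latent back-door arc(s) into C.
size 0: {}; under {} C still reaches {E,F,G,H,V,Y} ∋ Y.
size 1: {E}, {G}, {H} …(+1); under {E} C still reaches {F,G,H,V,Y} ∋ Y.
size 2: {E,G}, {E,H}, {E,R} …(+3); under {E,G} C still reaches {F,H,V,Y} ∋ Y.
C↔Y cannot be blocked by any observed set — no back-door set.

C→Y: no observed back-door set.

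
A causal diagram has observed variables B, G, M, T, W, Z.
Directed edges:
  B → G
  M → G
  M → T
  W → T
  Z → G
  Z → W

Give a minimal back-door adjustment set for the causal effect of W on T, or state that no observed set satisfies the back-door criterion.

desc(W)\{W}={T}; candidates ⊆ {B,G,M,Z}.
∅: W⊥T given ∅ in G with W→· removed — back-door holds.

W→T: minimal back-door set ∅.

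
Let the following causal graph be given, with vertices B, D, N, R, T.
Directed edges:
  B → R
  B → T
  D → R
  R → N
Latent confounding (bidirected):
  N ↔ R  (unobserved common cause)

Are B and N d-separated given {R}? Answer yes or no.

Bayes-Ball from B | {R} reaches {D,N,T}.
N ∈ reach(B|{R}) ⇒ B ⊥̸ N | {R}.

No — B and N are d-connected given {R}.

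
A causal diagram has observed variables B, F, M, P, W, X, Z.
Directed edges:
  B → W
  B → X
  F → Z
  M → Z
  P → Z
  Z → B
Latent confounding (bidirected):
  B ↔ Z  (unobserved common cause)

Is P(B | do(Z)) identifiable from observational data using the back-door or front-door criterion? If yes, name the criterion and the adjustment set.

P(B|do(Z)): not identifiable (no BD/FD set).

desc(Z)\{Z}={B,W,X}; candidates ⊆ {F,M,P}.
Z↔B: latent back-door arc(s) into Z.
size 0: {}; under {} Z still reaches {B,F,M,P,W,X} ∋ B.
size 1: {F}, {M}, {P}; under {F} Z still reaches {B,M,P,W,X} ∋ B.
size 2: {F,M}, {F,P}, {M,P}; under {F,M} Z still reaches {B,P,W,X} ∋ B.
Z↔B cannot be blocked by any observed set — no back-door set.
No mediator lies on a directed Z→…→B path.
Neither criterion identifies P(B|do(Z)) in this graph.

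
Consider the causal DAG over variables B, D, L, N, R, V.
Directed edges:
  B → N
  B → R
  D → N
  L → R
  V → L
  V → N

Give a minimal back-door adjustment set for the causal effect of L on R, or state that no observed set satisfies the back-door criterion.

L→R: minimal back-door set ∅.

desc(L)\{L}={R}; candidates ⊆ {B,D,N,V}.
∅: L⊥R given ∅ in G with L→· removed — back-door holds.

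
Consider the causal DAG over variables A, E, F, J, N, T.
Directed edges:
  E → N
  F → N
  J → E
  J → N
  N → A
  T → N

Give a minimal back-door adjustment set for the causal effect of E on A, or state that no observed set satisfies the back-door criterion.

E→A: minimal back-door set {J}.

desc(E)\{E}={A,N}; candidates ⊆ {F,J,T}.
size 0: {}; under {} E still reaches {A,J,N} ∋ A.
{J}: E⊥A given {J} in G with E→· removed — back-door holds.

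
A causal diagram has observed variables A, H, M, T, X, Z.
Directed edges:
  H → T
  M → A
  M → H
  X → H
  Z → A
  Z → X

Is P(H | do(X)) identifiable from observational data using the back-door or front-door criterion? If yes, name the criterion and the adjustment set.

P(H|do(X)): backdoor, adjust for ∅.

desc(X)\{X}={H,T}; candidates ⊆ {A,M,Z}.
∅: X⊥H given ∅ in G with X→· removed — back-door holds.
P(H|do(X)) = P(H|X) — no adjustment needed.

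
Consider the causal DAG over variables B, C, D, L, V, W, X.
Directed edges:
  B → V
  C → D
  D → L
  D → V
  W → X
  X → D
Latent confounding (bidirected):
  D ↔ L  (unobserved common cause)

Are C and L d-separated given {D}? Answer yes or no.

Bayes-Ball from C | {D} reaches {L,W,X}.
L ∈ reach(C|{D}) ⇒ C ⊥̸ L | {D}.

No — C and L are d-connected given {D}.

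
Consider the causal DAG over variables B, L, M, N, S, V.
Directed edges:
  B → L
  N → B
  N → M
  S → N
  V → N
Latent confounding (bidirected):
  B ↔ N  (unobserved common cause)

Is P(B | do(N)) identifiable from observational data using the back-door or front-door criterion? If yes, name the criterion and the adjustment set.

P(B|do(N)): not identifiable (no BD/FD set).

desc(N)\{N}={B,L,M}; candidates ⊆ {S,V}.
N↔B: latent back-door arc(s) into N.
size 0: {}; under {} N still reaches {B,L,S,V} ∋ B.
size 1: {S}, {V}; under {S} N still reaches {B,L,V} ∋ B.
size 2: {S,V}; under {S,V} N still reaches {B,L} ∋ B.
N↔B cannot be blocked by any observed set — no back-door set.
No mediator lies on a directed N→…→B path.
Neither criterion identifies P(B|do(N)) in this graph.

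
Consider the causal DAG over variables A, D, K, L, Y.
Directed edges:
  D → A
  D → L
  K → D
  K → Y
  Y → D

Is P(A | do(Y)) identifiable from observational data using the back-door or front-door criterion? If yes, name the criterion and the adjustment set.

P(A|do(Y)): backdoor, adjust for {K}.

desc(Y)\{Y}={A,D,L}; candidates ⊆ {K}.
size 0: {}; under {} Y still reaches {A,D,K,L} ∋ A.
{K}: Y⊥A given {K} in G with Y→· removed — back-door holds.
P(A|do(Y)) = Σ_{K} P(A|Y,K)·P(K).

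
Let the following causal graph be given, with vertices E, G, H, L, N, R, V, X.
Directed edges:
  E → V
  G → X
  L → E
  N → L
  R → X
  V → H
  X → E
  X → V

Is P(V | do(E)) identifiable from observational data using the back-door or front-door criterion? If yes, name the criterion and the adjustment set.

P(V|do(E)): backdoor, adjust for {X}.

desc(E)\{E}={H,V}; candidates ⊆ {G,L,N,R,X}.
size 0: {}; under {} E still reaches {G,H,L,N,R,V,X} ∋ V.
{X}: E⊥V given {X} in G with E→· removed — back-door holds.
P(V|do(E)) = Σ_{X} P(V|E,X)·P(X).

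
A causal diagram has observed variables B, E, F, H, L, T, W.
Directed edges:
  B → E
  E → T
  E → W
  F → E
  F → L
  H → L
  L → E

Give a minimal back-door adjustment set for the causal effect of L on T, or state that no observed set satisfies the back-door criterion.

desc(L)\{L}={E,T,W}; candidates ⊆ {B,F,H}.
size 0: {}; under {} L still reaches {E,F,H,T,W} ∋ T.
{F}: L⊥T given {F} in G with L→· removed — back-door holds.

L→T: minimal back-door set {F}.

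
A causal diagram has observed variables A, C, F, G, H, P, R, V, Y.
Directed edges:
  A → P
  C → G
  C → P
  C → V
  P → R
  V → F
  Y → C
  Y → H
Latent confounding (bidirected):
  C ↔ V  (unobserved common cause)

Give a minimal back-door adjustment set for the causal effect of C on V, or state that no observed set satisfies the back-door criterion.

desc(C)\{C}={F,G,P,R,V}; candidates ⊆ {A,H,Y}.
C↔V: latent back-door arc(s) into C.
size 0: {}; under {} C still reaches {F,H,V,Y} ∋ V.
size 1: {A}, {H}, {Y}; under {A} C still reaches {F,H,V,Y} ∋ V.
size 2: {A,H}, {A,Y}, {H,Y}; under {A,H} C still reaches {F,V,Y} ∋ V.
C↔V cannot be blocked by any observed set — no back-door set.

C→V: no observed back-door set.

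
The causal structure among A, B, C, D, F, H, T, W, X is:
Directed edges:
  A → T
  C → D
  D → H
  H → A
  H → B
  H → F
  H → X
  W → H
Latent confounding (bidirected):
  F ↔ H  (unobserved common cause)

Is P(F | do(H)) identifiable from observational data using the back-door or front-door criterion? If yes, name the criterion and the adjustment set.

desc(H)\{H}={A,B,F,T,X}; candidates ⊆ {C,D,W}.
H↔F: latent back-door arc(s) into H.
size 0: {}; under {} H still reaches {C,D,F,W} ∋ F.
size 1: {C}, {D}, {W}; under {C} H still reaches {D,F,W} ∋ F.
size 2: {C,D}, {C,W}, {D,W}; under {C,D} H still reaches {F,W} ∋ F.
H↔F cannot be blocked by any observed set — no back-door set.
No mediator lies on a directed H→…→F path.
Neither criterion identifies P(F|do(H)) in this graph.

P(F|do(H)): not identifiable (no BD/FD set).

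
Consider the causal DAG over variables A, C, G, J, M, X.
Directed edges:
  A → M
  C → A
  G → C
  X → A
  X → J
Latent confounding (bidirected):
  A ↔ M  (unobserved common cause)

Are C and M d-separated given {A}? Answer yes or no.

No — C and M are d-connected given {A}.

Bayes-Ball from C | {A} reaches {G,J,M,X}.
M ∈ reach(C|{A}) ⇒ C ⊥̸ M | {A}.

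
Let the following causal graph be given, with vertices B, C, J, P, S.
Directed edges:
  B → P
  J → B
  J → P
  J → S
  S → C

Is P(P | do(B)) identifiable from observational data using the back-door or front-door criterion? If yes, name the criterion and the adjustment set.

desc(B)\{B}={P}; candidates ⊆ {C,J,S}.
size 0: {}; under {} B still reaches {C,J,P,S} ∋ P.
{J}: B⊥P given {J} in G with B→· removed — back-door holds.
P(P|do(B)) = Σ_{J} P(P|B,J)·P(J).

P(P|do(B)): backdoor, adjust for {J}.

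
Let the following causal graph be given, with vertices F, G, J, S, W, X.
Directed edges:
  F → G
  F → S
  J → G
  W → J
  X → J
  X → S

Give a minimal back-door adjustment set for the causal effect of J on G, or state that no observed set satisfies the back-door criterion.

desc(J)\{J}={G}; candidates ⊆ {F,S,W,X}.
∅: J⊥G given ∅ in G with J→· removed — back-door holds.

J→G: minimal back-door set ∅.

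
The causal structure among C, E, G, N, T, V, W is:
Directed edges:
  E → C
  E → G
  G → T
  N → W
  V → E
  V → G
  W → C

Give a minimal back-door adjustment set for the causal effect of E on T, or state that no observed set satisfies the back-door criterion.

E→T: minimal back-door set {V}.

desc(E)\{E}={C,G,T}; candidates ⊆ {N,V,W}.
size 0: {}; under {} E still reaches {G,T,V} ∋ T.
{V}: E⊥T given {V} in G with E→· removed — back-door holds.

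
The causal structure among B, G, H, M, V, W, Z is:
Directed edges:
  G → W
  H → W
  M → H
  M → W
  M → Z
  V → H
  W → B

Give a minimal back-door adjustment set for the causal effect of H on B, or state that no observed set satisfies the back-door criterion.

H→B: minimal back-door set {M}.

desc(H)\{H}={B,W}; candidates ⊆ {G,M,V,Z}.
size 0: {}; under {} H still reaches {B,M,V,W,Z} ∋ B.
{M}: H⊥B given {M} in G with H→· removed — back-door holds.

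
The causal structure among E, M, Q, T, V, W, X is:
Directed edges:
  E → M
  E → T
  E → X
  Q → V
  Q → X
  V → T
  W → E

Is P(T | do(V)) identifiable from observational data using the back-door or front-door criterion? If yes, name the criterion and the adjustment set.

P(T|do(V)): backdoor, adjust for ∅.

desc(V)\{V}={T}; candidates ⊆ {E,M,Q,W,X}.
∅: V⊥T given ∅ in G with V→· removed — back-door holds.
P(T|do(V)) = P(T|V) — no adjustment needed.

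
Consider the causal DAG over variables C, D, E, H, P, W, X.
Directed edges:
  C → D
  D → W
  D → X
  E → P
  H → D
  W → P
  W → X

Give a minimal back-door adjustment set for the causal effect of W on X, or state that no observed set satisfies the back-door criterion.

desc(W)\{W}={P,X}; candidates ⊆ {C,D,E,H}.
size 0: {}; under {} W still reaches {C,D,H,X} ∋ X.
{D}: W⊥X given {D} in G with W→· removed — back-door holds.

W→X: minimal back-door set {D}.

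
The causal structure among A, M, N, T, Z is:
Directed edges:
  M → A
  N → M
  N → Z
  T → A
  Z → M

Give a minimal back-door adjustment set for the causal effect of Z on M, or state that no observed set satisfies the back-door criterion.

desc(Z)\{Z}={A,M}; candidates ⊆ {N,T}.
size 0: {}; under {} Z still reaches {A,M,N} ∋ M.
{N}: Z⊥M given {N} in G with Z→· removed — back-door holds.

Z→M: minimal back-door set {N}.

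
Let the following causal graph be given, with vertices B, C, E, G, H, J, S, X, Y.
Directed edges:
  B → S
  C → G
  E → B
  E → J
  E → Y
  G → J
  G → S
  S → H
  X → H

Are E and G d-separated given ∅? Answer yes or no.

Yes — E ⊥ G | ∅.

Bayes-Ball from E | ∅ reaches {B,H,J,S,Y}.
G ∉ reach(E|∅) ⇒ E ⊥ G | ∅.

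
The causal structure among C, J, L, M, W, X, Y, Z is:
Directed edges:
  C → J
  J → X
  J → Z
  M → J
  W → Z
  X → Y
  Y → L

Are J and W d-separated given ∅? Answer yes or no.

Yes — J ⊥ W | ∅.

Bayes-Ball from J | ∅ reaches {C,L,M,X,Y,Z}.
W ∉ reach(J|∅) ⇒ J ⊥ W | ∅.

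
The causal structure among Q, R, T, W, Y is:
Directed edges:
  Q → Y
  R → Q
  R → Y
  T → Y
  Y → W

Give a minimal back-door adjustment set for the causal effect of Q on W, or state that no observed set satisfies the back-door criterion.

desc(Q)\{Q}={W,Y}; candidates ⊆ {R,T}.
size 0: {}; under {} Q still reaches {R,W,Y} ∋ W.
{R}: Q⊥W given {R} in G with Q→· removed — back-door holds.

Q→W: minimal back-door set {R}.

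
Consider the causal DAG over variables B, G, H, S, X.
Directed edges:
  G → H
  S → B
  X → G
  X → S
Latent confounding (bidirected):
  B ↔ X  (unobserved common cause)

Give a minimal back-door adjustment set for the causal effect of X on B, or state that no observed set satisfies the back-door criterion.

X→B: no observed back-door set.

desc(X)\{X}={B,G,H,S}; candidates ⊆ {—}.
X↔B: latent back-door arc(s) into X.
size 0: {}; under {} X still reaches {B} ∋ B.
X↔B cannot be blocked by any observed set — no back-door set.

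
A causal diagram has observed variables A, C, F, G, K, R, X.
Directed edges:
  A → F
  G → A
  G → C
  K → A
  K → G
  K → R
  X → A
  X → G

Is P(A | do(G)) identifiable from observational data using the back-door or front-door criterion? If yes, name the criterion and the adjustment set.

P(A|do(G)): backdoor, adjust for {K, X}.

desc(G)\{G}={A,C,F}; candidates ⊆ {K,R,X}.
size 0: {}; under {} G still reaches {A,F,K,R,X} ∋ A.
size 1: {K}, {R}, {X}; under {K} G still reaches {A,F,X} ∋ A.
{K,X}: G⊥A given {K,X} in G with G→· removed — back-door holds.
P(A|do(G)) = Σ_{K,X} P(A|G,K,X)·P(K,X).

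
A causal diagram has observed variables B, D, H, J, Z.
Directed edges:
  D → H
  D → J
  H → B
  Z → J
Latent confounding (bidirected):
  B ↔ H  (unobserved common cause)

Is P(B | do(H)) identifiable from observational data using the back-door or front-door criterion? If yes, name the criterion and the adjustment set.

desc(H)\{H}={B}; candidates ⊆ {D,J,Z}.
H↔B: latent back-door arc(s) into H.
size 0: {}; under {} H still reaches {B,D,J} ∋ B.
size 1: {D}, {J}, {Z}; under {D} H still reaches {B} ∋ B.
size 2: {D,J}, {D,Z}, {J,Z}; under {D,J} H still reaches {B} ∋ B.
H↔B cannot be blocked by any observed set — no back-door set.
No mediator lies on a directed H→…→B path.
Neither criterion identifies P(B|do(H)) in this graph.

P(B|do(H)): not identifiable (no BD/FD set).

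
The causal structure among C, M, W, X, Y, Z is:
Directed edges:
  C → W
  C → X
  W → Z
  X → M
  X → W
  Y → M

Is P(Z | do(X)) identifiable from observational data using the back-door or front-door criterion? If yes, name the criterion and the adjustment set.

P(Z|do(X)): backdoor, adjust for {C}.

desc(X)\{X}={M,W,Z}; candidates ⊆ {C,Y}.
size 0: {}; under {} X still reaches {C,W,Z} ∋ Z.
{C}: X⊥Z given {C} in G with X→· removed — back-door holds.
P(Z|do(X)) = Σ_{C} P(Z|X,C)·P(C).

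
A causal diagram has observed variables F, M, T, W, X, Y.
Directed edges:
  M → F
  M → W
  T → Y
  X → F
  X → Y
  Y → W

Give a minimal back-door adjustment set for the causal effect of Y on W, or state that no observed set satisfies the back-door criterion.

desc(Y)\{Y}={W}; candidates ⊆ {F,M,T,X}.
∅: Y⊥W given ∅ in G with Y→· removed — back-door holds.

Y→W: minimal back-door set ∅.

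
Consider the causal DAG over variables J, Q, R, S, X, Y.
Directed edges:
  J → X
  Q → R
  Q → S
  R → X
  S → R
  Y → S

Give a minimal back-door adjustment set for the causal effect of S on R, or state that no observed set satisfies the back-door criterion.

desc(S)\{S}={R,X}; candidates ⊆ {J,Q,Y}.
size 0: {}; under {} S still reaches {Q,R,X,Y} ∋ R.
{Q}: S⊥R given {Q} in G with S→· removed — back-door holds.

S→R: minimal back-door set {Q}.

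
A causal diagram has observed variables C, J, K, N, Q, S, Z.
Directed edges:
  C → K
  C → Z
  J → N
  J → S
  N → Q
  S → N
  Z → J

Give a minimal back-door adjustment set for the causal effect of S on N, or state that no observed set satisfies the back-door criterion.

desc(S)\{S}={N,Q}; candidates ⊆ {C,J,K,Z}.
size 0: {}; under {} S still reaches {C,J,K,N,Q,Z} ∋ N.
{J}: S⊥N given {J} in G with S→· removed — back-door holds.

S→N: minimal back-door set {J}.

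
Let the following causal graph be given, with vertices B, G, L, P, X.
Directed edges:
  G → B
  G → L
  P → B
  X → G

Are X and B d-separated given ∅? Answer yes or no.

Bayes-Ball from X | ∅ reaches {B,G,L}.
B ∈ reach(X|∅) ⇒ X ⊥̸ B | ∅.

No — X and B are d-connected given ∅.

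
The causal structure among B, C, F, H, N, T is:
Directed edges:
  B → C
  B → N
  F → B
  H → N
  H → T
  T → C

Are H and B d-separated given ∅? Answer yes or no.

Bayes-Ball from H | ∅ reaches {C,N,T}.
B ∉ reach(H|∅) ⇒ H ⊥ B | ∅.

Yes — H ⊥ B | ∅.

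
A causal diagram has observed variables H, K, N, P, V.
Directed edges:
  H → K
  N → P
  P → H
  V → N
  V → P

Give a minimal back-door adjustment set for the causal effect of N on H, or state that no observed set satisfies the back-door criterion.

N→H: minimal back-door set {V}.

desc(N)\{N}={H,K,P}; candidates ⊆ {V}.
size 0: {}; under {} N still reaches {H,K,P,V} ∋ H.
{V}: N⊥H given {V} in G with N→· removed — back-door holds.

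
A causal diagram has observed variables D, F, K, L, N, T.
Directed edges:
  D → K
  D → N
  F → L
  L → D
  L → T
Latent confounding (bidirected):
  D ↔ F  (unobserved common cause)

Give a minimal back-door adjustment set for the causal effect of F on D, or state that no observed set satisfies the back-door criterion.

F→D: no observed back-door set.

desc(F)\{F}={D,K,L,N,T}; candidates ⊆ {—}.
F↔D: latent back-door arc(s) into F.
size 0: {}; under {} F still reaches {D,K,N} ∋ D.
F↔D cannot be blocked by any observed set — no back-door set.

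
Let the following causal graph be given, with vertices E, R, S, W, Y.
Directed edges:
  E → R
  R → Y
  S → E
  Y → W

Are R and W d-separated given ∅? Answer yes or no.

No — R and W are d-connected given ∅.

Bayes-Ball from R | ∅ reaches {E,S,W,Y}.
W ∈ reach(R|∅) ⇒ R ⊥̸ W | ∅.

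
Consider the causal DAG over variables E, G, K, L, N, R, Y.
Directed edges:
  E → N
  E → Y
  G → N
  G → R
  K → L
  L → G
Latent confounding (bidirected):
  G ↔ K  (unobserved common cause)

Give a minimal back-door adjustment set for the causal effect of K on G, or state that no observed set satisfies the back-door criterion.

desc(K)\{K}={G,L,N,R}; candidates ⊆ {E,Y}.
K↔G: latent back-door arc(s) into K.
size 0: {}; under {} K still reaches {G,N,R} ∋ G.
size 1: {E}, {Y}; under {E} K still reaches {G,N,R} ∋ G.
size 2: {E,Y}; under {E,Y} K still reaches {G,N,R} ∋ G.
K↔G cannot be blocked by any observed set — no back-door set.

K→G: no observed back-door set.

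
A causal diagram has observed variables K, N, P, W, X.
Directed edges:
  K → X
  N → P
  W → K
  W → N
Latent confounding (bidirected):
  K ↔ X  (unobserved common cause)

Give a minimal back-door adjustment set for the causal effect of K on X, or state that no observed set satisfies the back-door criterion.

desc(K)\{K}={X}; candidates ⊆ {N,P,W}.
K↔X: latent back-door arc(s) into K.
size 0: {}; under {} K still reaches {N,P,W,X} ∋ X.
size 1: {N}, {P}, {W}; under {N} K still reaches {W,X} ∋ X.
size 2: {N,P}, {N,W}, {P,W}; under {N,P} K still reaches {W,X} ∋ X.
K↔X cannot be blocked by any observed set — no back-door set.

K→X: no observed back-door set.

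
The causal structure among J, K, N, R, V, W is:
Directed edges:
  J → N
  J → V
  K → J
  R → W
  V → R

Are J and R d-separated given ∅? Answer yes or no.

No — J and R are d-connected given ∅.

Bayes-Ball from J | ∅ reaches {K,N,R,V,W}.
R ∈ reach(J|∅) ⇒ J ⊥̸ R | ∅.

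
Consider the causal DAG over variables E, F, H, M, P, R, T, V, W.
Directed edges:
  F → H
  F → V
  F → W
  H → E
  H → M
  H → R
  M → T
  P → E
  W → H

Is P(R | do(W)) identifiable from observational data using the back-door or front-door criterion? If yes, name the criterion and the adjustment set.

desc(W)\{W}={E,H,M,R,T}; candidates ⊆ {F,P,V}.
size 0: {}; under {} W still reaches {E,F,H,M,R,T,V} ∋ R.
{F}: W⊥R given {F} in G with W→· removed — back-door holds.
P(R|do(W)) = Σ_{F} P(R|W,F)·P(F).

P(R|do(W)): backdoor, adjust for {F}.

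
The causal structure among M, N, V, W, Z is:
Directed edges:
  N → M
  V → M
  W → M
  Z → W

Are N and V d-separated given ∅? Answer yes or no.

Yes — N ⊥ V | ∅.

Bayes-Ball from N | ∅ reaches {M}.
V ∉ reach(N|∅) ⇒ N ⊥ V | ∅.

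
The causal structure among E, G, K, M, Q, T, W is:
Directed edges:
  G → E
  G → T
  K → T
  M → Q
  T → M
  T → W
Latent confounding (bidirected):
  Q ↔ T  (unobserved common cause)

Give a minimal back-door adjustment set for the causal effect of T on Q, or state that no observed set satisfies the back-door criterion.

T→Q: no observed back-door set.

desc(T)\{T}={M,Q,W}; candidates ⊆ {E,G,K}.
T↔Q: latent back-door arc(s) into T.
size 0: {}; under {} T still reaches {E,G,K,Q} ∋ Q.
size 1: {E}, {G}, {K}; under {E} T still reaches {G,K,Q} ∋ Q.
size 2: {E,G}, {E,K}, {G,K}; under {E,G} T still reaches {K,Q} ∋ Q.
T↔Q cannot be blocked by any observed set — no back-door set.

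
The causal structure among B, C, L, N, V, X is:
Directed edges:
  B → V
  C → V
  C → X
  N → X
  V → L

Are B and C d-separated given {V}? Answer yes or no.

No — B and C are d-connected given {V}.

Bayes-Ball from B | {V} reaches {C,X}.
C ∈ reach(B|{V}) ⇒ B ⊥̸ C | {V}.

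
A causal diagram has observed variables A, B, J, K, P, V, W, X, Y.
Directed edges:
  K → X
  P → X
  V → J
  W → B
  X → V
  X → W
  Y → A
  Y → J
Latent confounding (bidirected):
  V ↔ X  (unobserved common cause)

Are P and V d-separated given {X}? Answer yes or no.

Bayes-Ball from P | {X} reaches {J,K,V}.
V ∈ reach(P|{X}) ⇒ P ⊥̸ V | {X}.

No — P and V are d-connected given {X}.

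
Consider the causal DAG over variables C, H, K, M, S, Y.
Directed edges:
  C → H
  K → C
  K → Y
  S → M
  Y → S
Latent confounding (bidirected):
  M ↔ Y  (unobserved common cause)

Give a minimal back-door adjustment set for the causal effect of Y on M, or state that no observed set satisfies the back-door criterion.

Y→M: no observed back-door set.

desc(Y)\{Y}={M,S}; candidates ⊆ {C,H,K}.
Y↔M: latent back-door arc(s) into Y.
size 0: {}; under {} Y still reaches {C,H,K,M} ∋ M.
size 1: {C}, {H}, {K}; under {C} Y still reaches {K,M} ∋ M.
size 2: {C,H}, {C,K}, {H,K}; under {C,H} Y still reaches {K,M} ∋ M.
Y↔M cannot be blocked by any observed set — no back-door set.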